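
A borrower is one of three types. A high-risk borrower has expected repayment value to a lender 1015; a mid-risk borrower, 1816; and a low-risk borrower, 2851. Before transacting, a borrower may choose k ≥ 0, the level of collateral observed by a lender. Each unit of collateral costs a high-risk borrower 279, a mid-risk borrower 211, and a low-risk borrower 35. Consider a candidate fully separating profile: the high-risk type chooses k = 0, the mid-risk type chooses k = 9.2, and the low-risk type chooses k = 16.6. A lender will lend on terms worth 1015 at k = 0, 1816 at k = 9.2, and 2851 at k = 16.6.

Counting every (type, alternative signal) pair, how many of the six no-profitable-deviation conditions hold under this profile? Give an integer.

5

High-risk (own payoff 1015): to k=9.2 gives 1816 − 279×9.2 = -750.8 → no gain ✓; to k=16.6 gives 2851 − 279×16.6 = -1780.4 → no gain ✓.
Low-risk (own payoff 2851 − 35×16.6 = 2270): to k=0 gives 1015 → no gain ✓; to k=9.2 gives 1816 − 35×9.2 = 1494 → no gain ✓.
Mid-risk (own payoff 1816 − 211×9.2 = -125.2): to k=0 gives 1015 → profitable ✗; to k=16.6 gives 2851 − 211×16.6 = -651.6 → no gain ✓.
5 of the 6 constraints hold; not an equilibrium.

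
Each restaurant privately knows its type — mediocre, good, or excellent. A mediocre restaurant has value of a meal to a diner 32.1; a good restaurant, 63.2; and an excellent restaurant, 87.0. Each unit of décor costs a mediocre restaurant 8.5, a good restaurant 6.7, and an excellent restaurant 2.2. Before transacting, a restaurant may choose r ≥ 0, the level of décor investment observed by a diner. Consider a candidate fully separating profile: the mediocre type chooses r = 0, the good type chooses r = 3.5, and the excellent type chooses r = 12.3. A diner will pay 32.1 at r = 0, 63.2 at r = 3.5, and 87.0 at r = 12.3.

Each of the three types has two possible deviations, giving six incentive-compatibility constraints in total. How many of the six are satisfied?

Mediocre (own payoff 32.1): to r=3.5 gives 63.2 − 8.5×3.5 = 33.45 → profitable ✗; to r=12.3 gives 87.0 − 8.5×12.3 = -17.55 → no gain ✓.
Excellent (own payoff 87.0 − 2.2×12.3 = 59.94): to r=0 gives 32.1 → no gain ✓; to r=3.5 gives 63.2 − 2.2×3.5 = 55.5 → no gain ✓.
Good (own payoff 63.2 − 6.7×3.5 = 39.75): to r=0 gives 32.1 → no gain ✓; to r=12.3 gives 87.0 − 6.7×12.3 = 4.59 → no gain ✓.
5 of the 6 constraints hold; not an equilibrium.

5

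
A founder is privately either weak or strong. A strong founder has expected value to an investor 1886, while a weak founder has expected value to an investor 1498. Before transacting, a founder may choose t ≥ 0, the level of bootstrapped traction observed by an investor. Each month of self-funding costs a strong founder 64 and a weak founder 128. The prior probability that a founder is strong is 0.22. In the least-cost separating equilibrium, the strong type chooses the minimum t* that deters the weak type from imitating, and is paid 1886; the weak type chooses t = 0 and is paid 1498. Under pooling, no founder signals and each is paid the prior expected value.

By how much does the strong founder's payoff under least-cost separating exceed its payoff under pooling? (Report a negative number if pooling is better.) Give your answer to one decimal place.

Least-cost separating signal: t* solves 1498 = 1886 − 128·t*, so t* = (1886 − 1498)/128 ≈ 3.0313.
Strong type's separating payoff: 1886 − 64 × t* = 1886 − 64 × (1886 − 1498)/128 = 1886 − 24832/128 = 1692.
Pooling payoff: 0.22 × 1886 + 0.78 × 1498 = 1583.36.
Difference: 1692 − 1583.36 = 108.64, i.e. 108.6 to one decimal place.
The strong type prefers to separate.

108.6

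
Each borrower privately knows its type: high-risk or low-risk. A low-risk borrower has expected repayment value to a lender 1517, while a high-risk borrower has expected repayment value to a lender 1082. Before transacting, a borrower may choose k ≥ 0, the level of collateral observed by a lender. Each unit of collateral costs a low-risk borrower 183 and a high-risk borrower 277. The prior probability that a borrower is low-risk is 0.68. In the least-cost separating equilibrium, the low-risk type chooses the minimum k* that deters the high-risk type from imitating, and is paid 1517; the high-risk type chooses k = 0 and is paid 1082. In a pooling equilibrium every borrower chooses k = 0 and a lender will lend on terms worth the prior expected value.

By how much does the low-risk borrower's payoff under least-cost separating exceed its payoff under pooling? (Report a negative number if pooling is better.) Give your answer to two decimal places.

-148.18

Least-cost separating signal: k* solves 1082 = 1517 − 277·k*, so k* = (1517 − 1082)/277 ≈ 1.5704.
Low-risk type's separating payoff: 1517 − 183 × k* = 1517 − 183 × (1517 − 1082)/277 = 1517 − 79605/277 ≈ 1229.6173.
Pooling payoff: 0.68 × 1517 + 0.32 × 1082 = 1377.8.
Difference: 1229.6173 − 1377.8 = -148.1827, i.e. -148.18 to two decimal places.
The low-risk type would prefer the pooling outcome.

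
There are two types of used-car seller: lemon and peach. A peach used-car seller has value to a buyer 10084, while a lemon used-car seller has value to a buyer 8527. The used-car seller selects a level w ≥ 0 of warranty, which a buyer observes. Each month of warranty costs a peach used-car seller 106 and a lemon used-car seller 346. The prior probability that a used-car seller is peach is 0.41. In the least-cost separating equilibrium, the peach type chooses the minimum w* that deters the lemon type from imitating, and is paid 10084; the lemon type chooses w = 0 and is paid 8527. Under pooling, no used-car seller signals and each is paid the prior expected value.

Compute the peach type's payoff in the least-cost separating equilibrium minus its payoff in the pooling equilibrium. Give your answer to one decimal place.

Least-cost separating signal: w* solves 8527 = 10084 − 346·w*, so w* = (10084 − 8527)/346 = 4.5.
Peach type's separating payoff: 10084 − 106 × w* = 10084 − 106 × (10084 − 8527)/346 = 10084 − 165042/346 = 9607.
Pooling payoff: 0.41 × 10084 + 0.59 × 8527 = 9165.37.
Difference: 9607 − 9165.37 = 441.63, i.e. 441.6 to one decimal place.
The peach type prefers to separate.

441.6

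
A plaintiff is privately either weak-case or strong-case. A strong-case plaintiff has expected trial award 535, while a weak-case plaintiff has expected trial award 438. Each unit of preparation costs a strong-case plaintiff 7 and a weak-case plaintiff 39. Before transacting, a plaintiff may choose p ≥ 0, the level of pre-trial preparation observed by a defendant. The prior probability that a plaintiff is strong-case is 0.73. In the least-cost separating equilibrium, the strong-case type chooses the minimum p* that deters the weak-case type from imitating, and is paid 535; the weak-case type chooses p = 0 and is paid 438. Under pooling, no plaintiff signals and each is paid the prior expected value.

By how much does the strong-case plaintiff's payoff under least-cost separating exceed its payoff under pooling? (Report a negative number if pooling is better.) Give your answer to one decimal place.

Least-cost separating signal: p* solves 438 = 535 − 39·p*, so p* = (535 − 438)/39 ≈ 2.4872.
Strong-case type's separating payoff: 535 − 7 × p* = 535 − 7 × (535 − 438)/39 = 535 − 679/39 ≈ 517.590.
Pooling payoff: 0.73 × 535 + 0.27 × 438 = 508.81.
Difference: 517.590 − 508.81 = 8.78, i.e. 8.8 to one decimal place.
The strong-case type prefers to separate.

8.8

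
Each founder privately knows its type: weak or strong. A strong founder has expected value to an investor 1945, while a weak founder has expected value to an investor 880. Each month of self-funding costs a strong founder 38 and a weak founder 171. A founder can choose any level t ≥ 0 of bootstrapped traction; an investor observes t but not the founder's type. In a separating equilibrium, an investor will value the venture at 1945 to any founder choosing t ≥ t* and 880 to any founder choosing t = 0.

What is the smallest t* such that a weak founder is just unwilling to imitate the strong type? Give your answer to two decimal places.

6.23

A weak founder choosing t = 0 receives 880.
Imitating at t* instead would pay 1945 at cost 171·t*, netting 1945 − 171·t*.
Indifference: 880 = 1945 − 171·t*, so t* = (1945 − 880) / 171 ≈ 6.23.
At t* the weak type's incentive constraint just binds; the strong type strictly prefers t* since its per-unit cost is lower.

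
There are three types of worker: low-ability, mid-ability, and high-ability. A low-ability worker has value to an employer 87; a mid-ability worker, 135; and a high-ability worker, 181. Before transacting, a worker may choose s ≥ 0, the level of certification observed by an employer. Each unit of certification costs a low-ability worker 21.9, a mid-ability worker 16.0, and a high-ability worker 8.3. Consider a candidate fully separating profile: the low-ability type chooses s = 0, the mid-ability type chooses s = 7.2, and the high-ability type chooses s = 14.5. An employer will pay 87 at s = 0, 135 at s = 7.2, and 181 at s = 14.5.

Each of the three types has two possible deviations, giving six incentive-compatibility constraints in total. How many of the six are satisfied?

Low-ability (own payoff 87): to s=7.2 gives 135 − 21.9×7.2 = -22.68 → no gain ✓; to s=14.5 gives 181 − 21.9×14.5 = -136.55 → no gain ✓.
High-ability (own payoff 181 − 8.3×14.5 = 60.65): to s=0 gives 87 → profitable ✗; to s=7.2 gives 135 − 8.3×7.2 = 75.24 → profitable ✗.
Mid-ability (own payoff 135 − 16.0×7.2 = 19.8): to s=0 gives 87 → profitable ✗; to s=14.5 gives 181 − 16.0×14.5 = -51 → no gain ✓.
3 of the 6 constraints hold; not an equilibrium.

3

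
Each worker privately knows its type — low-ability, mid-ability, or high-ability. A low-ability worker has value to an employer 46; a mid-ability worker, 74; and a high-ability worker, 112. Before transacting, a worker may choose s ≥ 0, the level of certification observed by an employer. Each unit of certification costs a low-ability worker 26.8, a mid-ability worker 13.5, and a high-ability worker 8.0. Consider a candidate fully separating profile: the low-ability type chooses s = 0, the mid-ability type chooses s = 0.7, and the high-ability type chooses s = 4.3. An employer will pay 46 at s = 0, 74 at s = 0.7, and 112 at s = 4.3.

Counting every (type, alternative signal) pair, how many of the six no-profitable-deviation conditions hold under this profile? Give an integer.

Low-ability (own payoff 46): to s=0.7 gives 74 − 26.8×0.7 = 55.24 → profitable ✗; to s=4.3 gives 112 − 26.8×4.3 = -3.24 → no gain ✓.
High-ability (own payoff 112 − 8.0×4.3 = 77.6): to s=0 gives 46 → no gain ✓; to s=0.7 gives 74 − 8.0×0.7 = 68.4 → no gain ✓.
Mid-ability (own payoff 74 − 13.5×0.7 = 64.55): to s=0 gives 46 → no gain ✓; to s=4.3 gives 112 − 13.5×4.3 = 53.95 → no gain ✓.
5 of the 6 constraints hold; not an equilibrium.

5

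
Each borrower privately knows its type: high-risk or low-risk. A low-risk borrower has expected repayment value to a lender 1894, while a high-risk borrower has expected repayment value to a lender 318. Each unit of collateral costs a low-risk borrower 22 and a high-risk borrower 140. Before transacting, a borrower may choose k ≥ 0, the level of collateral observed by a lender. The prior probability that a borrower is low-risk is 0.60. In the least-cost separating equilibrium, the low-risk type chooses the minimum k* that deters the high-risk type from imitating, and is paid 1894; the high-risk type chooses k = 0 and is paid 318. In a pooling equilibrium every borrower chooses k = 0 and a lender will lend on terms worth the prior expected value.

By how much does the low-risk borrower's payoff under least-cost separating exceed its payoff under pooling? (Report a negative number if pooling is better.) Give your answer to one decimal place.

382.7

Least-cost separating signal: k* solves 318 = 1894 − 140·k*, so k* = (1894 − 318)/140 ≈ 11.2571.
Low-risk type's separating payoff: 1894 − 22 × k* = 1894 − 22 × (1894 − 318)/140 = 1894 − 34672/140 ≈ 1646.343.
Pooling payoff: 0.60 × 1894 + 0.40 × 318 = 1263.6.
Difference: 1646.343 − 1263.6 = 382.743, i.e. 382.7 to one decimal place.
The low-risk type prefers to separate.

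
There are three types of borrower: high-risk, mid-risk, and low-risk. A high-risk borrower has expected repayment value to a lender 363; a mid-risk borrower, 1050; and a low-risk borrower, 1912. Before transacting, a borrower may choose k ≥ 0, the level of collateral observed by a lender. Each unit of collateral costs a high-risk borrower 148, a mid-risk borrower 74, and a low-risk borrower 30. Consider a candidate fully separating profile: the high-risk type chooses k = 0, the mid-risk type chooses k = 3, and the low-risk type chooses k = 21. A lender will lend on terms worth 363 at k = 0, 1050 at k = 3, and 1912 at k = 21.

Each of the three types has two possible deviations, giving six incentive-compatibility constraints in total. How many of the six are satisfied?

High-risk (own payoff 363): to k=3 gives 1050 − 148×3 = 606 → profitable ✗; to k=21 gives 1912 − 148×21 = -1196 → no gain ✓.
Low-risk (own payoff 1912 − 30×21 = 1282): to k=0 gives 363 → no gain ✓; to k=3 gives 1050 − 30×3 = 960 → no gain ✓.
Mid-risk (own payoff 1050 − 74×3 = 828): to k=0 gives 363 → no gain ✓; to k=21 gives 1912 − 74×21 = 358 → no gain ✓.
5 of the 6 constraints hold; not an equilibrium.

5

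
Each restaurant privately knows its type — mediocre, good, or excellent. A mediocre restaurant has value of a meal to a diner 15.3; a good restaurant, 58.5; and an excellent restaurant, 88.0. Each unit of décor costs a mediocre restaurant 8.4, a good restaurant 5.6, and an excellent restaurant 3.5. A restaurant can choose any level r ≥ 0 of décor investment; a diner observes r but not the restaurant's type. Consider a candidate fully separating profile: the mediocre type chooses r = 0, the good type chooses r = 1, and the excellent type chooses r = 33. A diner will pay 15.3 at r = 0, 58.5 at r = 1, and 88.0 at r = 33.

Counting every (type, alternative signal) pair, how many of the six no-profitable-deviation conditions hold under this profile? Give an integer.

3

Mediocre (own payoff 15.3): to r=1 gives 58.5 − 8.4×1 = 50.1 → profitable ✗; to r=33 gives 88.0 − 8.4×33 = -189.2 → no gain ✓.
Excellent (own payoff 88.0 − 3.5×33 = -27.5): to r=0 gives 15.3 → profitable ✗; to r=1 gives 58.5 − 3.5×1 = 55 → profitable ✗.
Good (own payoff 58.5 − 5.6×1 = 52.9): to r=0 gives 15.3 → no gain ✓; to r=33 gives 88.0 − 5.6×33 = -96.8 → no gain ✓.
3 of the 6 constraints hold; not an equilibrium.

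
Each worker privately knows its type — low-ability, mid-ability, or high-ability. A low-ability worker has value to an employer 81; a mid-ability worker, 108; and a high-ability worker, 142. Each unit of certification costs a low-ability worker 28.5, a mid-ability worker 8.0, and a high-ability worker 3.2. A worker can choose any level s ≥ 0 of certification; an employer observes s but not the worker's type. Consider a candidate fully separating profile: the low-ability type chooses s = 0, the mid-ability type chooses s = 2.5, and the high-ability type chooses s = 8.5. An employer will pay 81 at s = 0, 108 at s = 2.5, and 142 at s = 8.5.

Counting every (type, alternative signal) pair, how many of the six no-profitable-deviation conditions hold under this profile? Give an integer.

Low-ability (own payoff 81): to s=2.5 gives 108 − 28.5×2.5 = 36.75 → no gain ✓; to s=8.5 gives 142 − 28.5×8.5 = -100.25 → no gain ✓.
Mid-ability (own payoff 108 − 8.0×2.5 = 88): to s=0 gives 81 → no gain ✓; to s=8.5 gives 142 − 8.0×8.5 = 74 → no gain ✓.
High-ability (own payoff 142 − 3.2×8.5 = 114.8): to s=0 gives 81 → no gain ✓; to s=2.5 gives 108 − 3.2×2.5 = 100 → no gain ✓.
6 of the 6 constraints hold; this profile is a separating equilibrium.

6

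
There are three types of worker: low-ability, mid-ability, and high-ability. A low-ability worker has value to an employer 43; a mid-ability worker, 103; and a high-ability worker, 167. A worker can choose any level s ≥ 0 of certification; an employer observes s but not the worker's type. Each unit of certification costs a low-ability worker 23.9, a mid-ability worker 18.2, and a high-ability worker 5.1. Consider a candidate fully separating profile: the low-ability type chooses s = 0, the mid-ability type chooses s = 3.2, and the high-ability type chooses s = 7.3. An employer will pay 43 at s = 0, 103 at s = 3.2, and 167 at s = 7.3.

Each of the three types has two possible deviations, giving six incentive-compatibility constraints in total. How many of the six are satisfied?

Mid-ability (own payoff 103 − 18.2×3.2 = 44.76): to s=0 gives 43 → no gain ✓; to s=7.3 gives 167 − 18.2×7.3 = 34.14 → no gain ✓.
High-ability (own payoff 167 − 5.1×7.3 = 129.77): to s=0 gives 43 → no gain ✓; to s=3.2 gives 103 − 5.1×3.2 = 86.68 → no gain ✓.
Low-ability (own payoff 43): to s=3.2 gives 103 − 23.9×3.2 = 26.52 → no gain ✓; to s=7.3 gives 167 − 23.9×7.3 = -7.47 → no gain ✓.
6 of the 6 constraints hold; this profile is a separating equilibrium.

6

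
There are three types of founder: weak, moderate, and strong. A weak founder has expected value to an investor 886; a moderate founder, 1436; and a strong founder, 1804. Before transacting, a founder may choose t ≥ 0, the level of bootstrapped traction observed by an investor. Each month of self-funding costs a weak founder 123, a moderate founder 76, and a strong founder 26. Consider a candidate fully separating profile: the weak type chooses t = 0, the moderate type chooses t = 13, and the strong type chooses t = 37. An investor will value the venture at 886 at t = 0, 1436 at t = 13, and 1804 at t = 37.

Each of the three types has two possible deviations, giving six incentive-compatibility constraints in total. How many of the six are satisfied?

Moderate (own payoff 1436 − 76×13 = 448): to t=0 gives 886 → profitable ✗; to t=37 gives 1804 − 76×37 = -1008 → no gain ✓.
Strong (own payoff 1804 − 26×37 = 842): to t=0 gives 886 → profitable ✗; to t=13 gives 1436 − 26×13 = 1098 → profitable ✗.
Weak (own payoff 886): to t=13 gives 1436 − 123×13 = -163 → no gain ✓; to t=37 gives 1804 − 123×37 = -2747 → no gain ✓.
3 of the 6 constraints hold; not an equilibrium.

3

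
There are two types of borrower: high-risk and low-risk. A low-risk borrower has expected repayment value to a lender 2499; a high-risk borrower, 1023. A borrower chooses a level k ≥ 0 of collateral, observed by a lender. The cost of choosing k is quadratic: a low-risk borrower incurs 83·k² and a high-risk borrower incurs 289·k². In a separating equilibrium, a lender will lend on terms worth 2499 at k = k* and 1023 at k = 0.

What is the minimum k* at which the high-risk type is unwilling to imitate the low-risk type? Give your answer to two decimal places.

2.26

The high-risk type at k = 0 receives 1023; imitating at k* yields 2499 − 289·k*².
Indifference: 1023 = 2499 − 289·k*², so k*² = (2499 − 1023) / 289 ≈ 5.1073.
k* = √5.1073 ≈ 2.26.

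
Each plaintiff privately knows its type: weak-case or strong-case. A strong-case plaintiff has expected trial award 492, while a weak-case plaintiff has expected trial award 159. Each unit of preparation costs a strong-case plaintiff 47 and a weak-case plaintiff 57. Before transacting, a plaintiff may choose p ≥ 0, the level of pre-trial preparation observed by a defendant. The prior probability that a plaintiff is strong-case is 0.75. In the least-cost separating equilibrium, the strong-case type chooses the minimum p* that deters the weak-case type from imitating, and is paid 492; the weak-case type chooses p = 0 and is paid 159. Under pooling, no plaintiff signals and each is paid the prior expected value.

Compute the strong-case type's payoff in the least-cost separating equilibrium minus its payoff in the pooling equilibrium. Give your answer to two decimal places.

Least-cost separating signal: p* solves 159 = 492 − 57·p*, so p* = (492 − 159)/57 ≈ 5.8421.
Strong-case type's separating payoff: 492 − 47 × p* = 492 − 47 × (492 − 159)/57 = 492 − 15651/57 ≈ 217.4211.
Pooling payoff: 0.75 × 492 + 0.25 × 159 = 408.75.
Difference: 217.4211 − 408.75 = -191.3289, i.e. -191.33 to two decimal places.
The strong-case type would prefer the pooling outcome.

-191.33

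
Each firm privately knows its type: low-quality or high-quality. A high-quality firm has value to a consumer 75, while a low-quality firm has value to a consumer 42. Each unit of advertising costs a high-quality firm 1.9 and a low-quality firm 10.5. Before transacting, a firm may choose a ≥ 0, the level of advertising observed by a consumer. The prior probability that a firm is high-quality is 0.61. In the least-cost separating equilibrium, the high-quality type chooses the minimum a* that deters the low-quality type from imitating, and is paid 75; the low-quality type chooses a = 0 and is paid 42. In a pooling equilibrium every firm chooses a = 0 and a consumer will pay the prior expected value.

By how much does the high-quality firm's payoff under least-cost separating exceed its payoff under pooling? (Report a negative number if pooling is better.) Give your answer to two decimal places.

Least-cost separating signal: a* solves 42 = 75 − 10.5·a*, so a* = (75 − 42)/10.5 ≈ 3.1429.
High-quality type's separating payoff: 75 − 1.9 × a* = 75 − 1.9 × (75 − 42)/10.5 = 75 − 62.7/10.5 ≈ 69.0286.
Pooling payoff: 0.61 × 75 + 0.39 × 42 = 62.13.
Difference: 69.0286 − 62.13 = 6.8986, i.e. 6.90 to two decimal places.
The high-quality type prefers to separate.

6.90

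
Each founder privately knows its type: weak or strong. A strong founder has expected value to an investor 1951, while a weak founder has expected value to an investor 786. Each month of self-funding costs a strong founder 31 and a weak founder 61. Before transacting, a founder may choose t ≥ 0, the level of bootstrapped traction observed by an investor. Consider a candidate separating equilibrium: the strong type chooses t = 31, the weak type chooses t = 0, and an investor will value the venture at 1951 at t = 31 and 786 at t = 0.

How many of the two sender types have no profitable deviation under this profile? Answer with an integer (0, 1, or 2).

2

Strong type: signal → 1951 − 31 × 31 = 990; deviate to 0 → 786. IC holds (990 ≥ 786).
Weak type: stay at 0 → 786; mimic → 1951 − 61 × 31 = 60. IC holds (786 ≥ 60).
2 of 2 constraints hold, so this is a separating equilibrium.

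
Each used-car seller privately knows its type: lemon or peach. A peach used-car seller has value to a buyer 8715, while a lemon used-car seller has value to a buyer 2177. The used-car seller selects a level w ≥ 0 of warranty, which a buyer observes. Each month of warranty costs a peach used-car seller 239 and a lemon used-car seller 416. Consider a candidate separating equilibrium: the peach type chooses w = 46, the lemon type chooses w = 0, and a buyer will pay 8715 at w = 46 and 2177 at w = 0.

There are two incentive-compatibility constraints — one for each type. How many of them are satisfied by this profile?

1

Peach type: signal → 8715 − 239 × 46 = -2279; deviate to 0 → 2177. IC fails (-2279 < 2177).
Lemon type: stay at 0 → 2177; mimic → 8715 − 416 × 46 = -10421. IC holds (2177 ≥ -10421).
1 of 2 constraints hold, so this profile is not an equilibrium.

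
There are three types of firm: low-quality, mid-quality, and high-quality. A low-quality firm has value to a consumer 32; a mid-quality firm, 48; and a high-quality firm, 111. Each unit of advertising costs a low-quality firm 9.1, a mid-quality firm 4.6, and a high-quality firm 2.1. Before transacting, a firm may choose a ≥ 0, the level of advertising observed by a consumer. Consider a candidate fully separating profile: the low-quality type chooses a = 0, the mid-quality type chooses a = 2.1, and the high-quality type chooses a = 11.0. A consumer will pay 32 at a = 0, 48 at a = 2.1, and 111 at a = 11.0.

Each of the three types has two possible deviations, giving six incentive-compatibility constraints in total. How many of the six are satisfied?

High-quality (own payoff 111 − 2.1×11.0 = 87.9): to a=0 gives 32 → no gain ✓; to a=2.1 gives 48 − 2.1×2.1 = 43.59 → no gain ✓.
Low-quality (own payoff 32): to a=2.1 gives 48 − 9.1×2.1 = 28.89 → no gain ✓; to a=11.0 gives 111 − 9.1×11.0 = 10.9 → no gain ✓.
Mid-quality (own payoff 48 − 4.6×2.1 = 38.34): to a=0 gives 32 → no gain ✓; to a=11.0 gives 111 − 4.6×11.0 = 60.4 → profitable ✗.
5 of the 6 constraints hold; not an equilibrium.

5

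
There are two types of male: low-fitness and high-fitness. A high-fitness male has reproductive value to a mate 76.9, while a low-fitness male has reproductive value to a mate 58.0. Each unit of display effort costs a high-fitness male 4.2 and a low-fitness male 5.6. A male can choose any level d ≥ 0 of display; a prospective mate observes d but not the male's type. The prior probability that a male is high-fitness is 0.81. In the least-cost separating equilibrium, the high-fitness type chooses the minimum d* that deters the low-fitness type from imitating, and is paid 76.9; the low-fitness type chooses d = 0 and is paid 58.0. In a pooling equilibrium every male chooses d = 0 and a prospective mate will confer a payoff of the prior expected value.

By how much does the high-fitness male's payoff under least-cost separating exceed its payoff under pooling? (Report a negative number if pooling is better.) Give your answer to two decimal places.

Least-cost separating signal: d* solves 58.0 = 76.9 − 5.6·d*, so d* = (76.9 − 58.0)/5.6 = 3.375.
High-fitness type's separating payoff: 76.9 − 4.2 × d* = 76.9 − 4.2 × (76.9 − 58.0)/5.6 = 76.9 − 79.38/5.6 = 62.725.
Pooling payoff: 0.81 × 76.9 + 0.19 × 58.0 = 73.309.
Difference: 62.725 − 73.309 = -10.584, i.e. -10.58 to two decimal places.
The high-fitness type would prefer the pooling outcome.

-10.58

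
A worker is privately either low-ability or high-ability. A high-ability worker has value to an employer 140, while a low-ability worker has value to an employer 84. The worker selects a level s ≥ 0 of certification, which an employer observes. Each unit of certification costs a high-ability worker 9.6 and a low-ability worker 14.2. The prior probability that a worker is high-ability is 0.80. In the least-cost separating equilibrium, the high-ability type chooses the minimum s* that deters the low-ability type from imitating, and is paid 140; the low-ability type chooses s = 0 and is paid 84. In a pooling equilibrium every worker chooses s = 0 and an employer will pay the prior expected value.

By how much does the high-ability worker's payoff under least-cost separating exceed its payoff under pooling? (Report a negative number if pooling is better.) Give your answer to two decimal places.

Least-cost separating signal: s* solves 84 = 140 − 14.2·s*, so s* = (140 − 84)/14.2 ≈ 3.9437.
High-ability type's separating payoff: 140 − 9.6 × s* = 140 − 9.6 × (140 − 84)/14.2 = 140 − 537.6/14.2 ≈ 102.1408.
Pooling payoff: 0.80 × 140 + 0.20 × 84 = 128.8.
Difference: 102.1408 − 128.8 = -26.6592, i.e. -26.66 to two decimal places.
The high-ability type would prefer the pooling outcome.

-26.66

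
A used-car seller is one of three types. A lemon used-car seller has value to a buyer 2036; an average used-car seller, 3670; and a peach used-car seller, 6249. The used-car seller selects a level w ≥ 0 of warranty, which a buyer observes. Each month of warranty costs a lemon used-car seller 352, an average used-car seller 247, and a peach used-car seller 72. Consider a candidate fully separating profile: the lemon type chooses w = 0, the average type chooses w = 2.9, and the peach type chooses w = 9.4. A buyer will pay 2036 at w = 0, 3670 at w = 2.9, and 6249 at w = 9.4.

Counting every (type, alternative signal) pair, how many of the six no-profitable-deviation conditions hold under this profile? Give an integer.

Peach (own payoff 6249 − 72×9.4 = 5572.2): to w=0 gives 2036 → no gain ✓; to w=2.9 gives 3670 − 72×2.9 = 3461.2 → no gain ✓.
Lemon (own payoff 2036): to w=2.9 gives 3670 − 352×2.9 = 2649.2 → profitable ✗; to w=9.4 gives 6249 − 352×9.4 = 2940.2 → profitable ✗.
Average (own payoff 3670 − 247×2.9 = 2953.7): to w=0 gives 2036 → no gain ✓; to w=9.4 gives 6249 − 247×9.4 = 3927.2 → profitable ✗.
3 of the 6 constraints hold; not an equilibrium.

3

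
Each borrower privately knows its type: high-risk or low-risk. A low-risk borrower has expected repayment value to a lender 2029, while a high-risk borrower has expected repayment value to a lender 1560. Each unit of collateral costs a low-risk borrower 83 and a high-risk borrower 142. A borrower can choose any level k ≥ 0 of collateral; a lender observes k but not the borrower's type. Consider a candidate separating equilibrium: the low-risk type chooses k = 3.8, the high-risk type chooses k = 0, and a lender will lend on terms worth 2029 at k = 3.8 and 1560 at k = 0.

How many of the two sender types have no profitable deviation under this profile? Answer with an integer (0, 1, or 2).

High-risk type: stay at 0 → 1560; mimic → 2029 − 142 × 3.8 = 1489.4. IC holds (1560 ≥ 1489.4).
Low-risk type: signal → 2029 − 83 × 3.8 = 1713.6; deviate to 0 → 1560. IC holds (1713.6 ≥ 1560).
2 of 2 constraints hold, so this is a separating equilibrium.

2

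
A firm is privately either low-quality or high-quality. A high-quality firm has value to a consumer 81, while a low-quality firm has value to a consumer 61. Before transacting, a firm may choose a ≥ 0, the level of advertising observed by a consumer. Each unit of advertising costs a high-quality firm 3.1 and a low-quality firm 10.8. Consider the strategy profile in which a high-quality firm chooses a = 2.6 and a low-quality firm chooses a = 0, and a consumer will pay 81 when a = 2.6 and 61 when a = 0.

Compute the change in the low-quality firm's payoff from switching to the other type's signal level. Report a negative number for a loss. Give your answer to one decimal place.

Playing a = 0 the low-quality firm receives 61.
Deviating to a = 2.6 brings payment 81 at cost 10.8 × 2.6 = 28.08, netting 52.92.
Gain from deviating: 52.92 − 61 = -8.08, i.e. -8.1 to one decimal place.
The gain is negative, so the low-quality type's incentive-compatibility constraint is satisfied.

-8.1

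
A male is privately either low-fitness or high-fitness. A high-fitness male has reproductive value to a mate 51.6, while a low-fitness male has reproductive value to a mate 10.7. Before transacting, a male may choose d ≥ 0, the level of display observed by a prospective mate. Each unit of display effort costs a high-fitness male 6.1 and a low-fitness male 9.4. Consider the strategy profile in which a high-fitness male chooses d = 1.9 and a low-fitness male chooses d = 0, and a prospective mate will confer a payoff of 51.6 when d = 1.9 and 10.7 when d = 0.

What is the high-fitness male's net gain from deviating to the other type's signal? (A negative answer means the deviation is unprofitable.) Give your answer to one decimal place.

Playing d = 1.9 the high-fitness male receives 51.6 − 6.1 × 1.9 = 40.01.
Deviating to d = 0 yields 10.7 instead.
Gain from deviating: 10.7 − 40.01 = -29.31, i.e. -29.3 to one decimal place.
The gain is negative, so the high-fitness type's incentive-compatibility constraint is satisfied.

-29.3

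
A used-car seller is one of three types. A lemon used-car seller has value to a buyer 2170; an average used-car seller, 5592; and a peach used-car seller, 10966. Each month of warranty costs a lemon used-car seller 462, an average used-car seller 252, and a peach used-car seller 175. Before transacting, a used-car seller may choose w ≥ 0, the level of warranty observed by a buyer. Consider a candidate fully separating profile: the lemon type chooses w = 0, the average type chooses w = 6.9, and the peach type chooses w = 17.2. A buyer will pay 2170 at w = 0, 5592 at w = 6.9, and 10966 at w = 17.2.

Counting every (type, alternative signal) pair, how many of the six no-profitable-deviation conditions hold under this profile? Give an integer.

3

Peach (own payoff 10966 − 175×17.2 = 7956): to w=0 gives 2170 → no gain ✓; to w=6.9 gives 5592 − 175×6.9 = 4384.5 → no gain ✓.
Average (own payoff 5592 − 252×6.9 = 3853.2): to w=0 gives 2170 → no gain ✓; to w=17.2 gives 10966 − 252×17.2 = 6631.6 → profitable ✗.
Lemon (own payoff 2170): to w=6.9 gives 5592 − 462×6.9 = 2404.2 → profitable ✗; to w=17.2 gives 10966 − 462×17.2 = 3019.6 → profitable ✗.
3 of the 6 constraints hold; not an equilibrium.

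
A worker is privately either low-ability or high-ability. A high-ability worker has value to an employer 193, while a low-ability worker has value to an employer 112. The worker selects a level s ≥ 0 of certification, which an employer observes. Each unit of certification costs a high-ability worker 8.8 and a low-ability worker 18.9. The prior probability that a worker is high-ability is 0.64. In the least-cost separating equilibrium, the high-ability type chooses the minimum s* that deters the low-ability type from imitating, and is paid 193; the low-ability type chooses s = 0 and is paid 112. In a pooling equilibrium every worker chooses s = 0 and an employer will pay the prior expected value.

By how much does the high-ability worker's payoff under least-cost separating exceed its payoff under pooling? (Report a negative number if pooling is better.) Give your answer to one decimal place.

-8.6

Least-cost separating signal: s* solves 112 = 193 − 18.9·s*, so s* = (193 − 112)/18.9 ≈ 4.2857.
High-ability type's separating payoff: 193 − 8.8 × s* = 193 − 8.8 × (193 − 112)/18.9 = 193 − 712.8/18.9 ≈ 155.286.
Pooling payoff: 0.64 × 193 + 0.36 × 112 = 163.84.
Difference: 155.286 − 163.84 = -8.554, i.e. -8.6 to one decimal place.
The high-ability type would prefer the pooling outcome.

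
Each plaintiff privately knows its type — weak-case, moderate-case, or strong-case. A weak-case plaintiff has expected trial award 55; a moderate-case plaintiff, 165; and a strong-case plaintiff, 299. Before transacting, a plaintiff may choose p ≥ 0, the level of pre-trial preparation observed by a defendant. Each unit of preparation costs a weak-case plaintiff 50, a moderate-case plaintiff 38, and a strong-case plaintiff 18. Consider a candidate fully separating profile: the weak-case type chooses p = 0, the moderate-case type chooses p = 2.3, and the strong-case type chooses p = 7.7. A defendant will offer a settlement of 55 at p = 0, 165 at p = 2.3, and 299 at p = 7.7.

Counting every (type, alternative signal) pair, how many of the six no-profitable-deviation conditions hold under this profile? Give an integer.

Moderate-case (own payoff 165 − 38×2.3 = 77.6): to p=0 gives 55 → no gain ✓; to p=7.7 gives 299 − 38×7.7 = 6.4 → no gain ✓.
Weak-case (own payoff 55): to p=2.3 gives 165 − 50×2.3 = 50 → no gain ✓; to p=7.7 gives 299 − 50×7.7 = -86 → no gain ✓.
Strong-case (own payoff 299 − 18×7.7 = 160.4): to p=0 gives 55 → no gain ✓; to p=2.3 gives 165 − 18×2.3 = 123.6 → no gain ✓.
6 of the 6 constraints hold; this profile is a separating equilibrium.

6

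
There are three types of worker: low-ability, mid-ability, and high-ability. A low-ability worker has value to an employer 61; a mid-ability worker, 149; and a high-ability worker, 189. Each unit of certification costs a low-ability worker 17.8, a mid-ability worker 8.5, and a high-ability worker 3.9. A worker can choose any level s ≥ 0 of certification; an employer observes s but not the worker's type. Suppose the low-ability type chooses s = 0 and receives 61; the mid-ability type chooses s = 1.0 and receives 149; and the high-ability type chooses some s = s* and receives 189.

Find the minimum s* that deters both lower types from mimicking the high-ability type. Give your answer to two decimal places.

7.19

Low-ability type (on-path payoff 61) won't mimic when 61 ≥ 189 − 17.8·s*, i.e. s* ≥ 7.19.
Mid-ability type (on-path payoff 149 − 8.5×1.0 = 140.5) won't mimic when 140.5 ≥ 189 − 8.5·s*, i.e. s* ≥ 5.71.
Both must hold, so s* = max(7.19, 5.71) = 7.19. The low-ability type's constraint binds.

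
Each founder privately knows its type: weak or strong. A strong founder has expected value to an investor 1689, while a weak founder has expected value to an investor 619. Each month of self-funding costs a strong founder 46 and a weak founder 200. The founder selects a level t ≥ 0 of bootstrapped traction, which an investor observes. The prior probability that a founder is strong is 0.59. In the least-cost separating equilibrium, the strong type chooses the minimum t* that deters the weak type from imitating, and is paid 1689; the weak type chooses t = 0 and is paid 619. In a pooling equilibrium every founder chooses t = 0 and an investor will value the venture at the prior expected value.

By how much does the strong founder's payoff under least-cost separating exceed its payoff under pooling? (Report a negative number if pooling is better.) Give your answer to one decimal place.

Least-cost separating signal: t* solves 619 = 1689 − 200·t*, so t* = (1689 − 619)/200 = 5.35.
Strong type's separating payoff: 1689 − 46 × t* = 1689 − 46 × (1689 − 619)/200 = 1689 − 49220/200 = 1442.9.
Pooling payoff: 0.59 × 1689 + 0.41 × 619 = 1250.3.
Difference: 1442.9 − 1250.3 = 192.6.
The strong type prefers to separate.

192.6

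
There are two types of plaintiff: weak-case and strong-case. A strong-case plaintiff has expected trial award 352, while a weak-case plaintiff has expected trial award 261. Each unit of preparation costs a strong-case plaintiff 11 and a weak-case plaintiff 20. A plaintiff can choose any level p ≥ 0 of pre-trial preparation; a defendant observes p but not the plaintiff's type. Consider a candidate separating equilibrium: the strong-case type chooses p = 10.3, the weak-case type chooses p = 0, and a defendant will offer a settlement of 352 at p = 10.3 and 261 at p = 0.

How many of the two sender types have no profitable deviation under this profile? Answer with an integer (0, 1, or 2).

Weak-case type: stay at 0 → 261; mimic → 352 − 20 × 10.3 = 146. IC holds (261 ≥ 146).
Strong-case type: signal → 352 − 11 × 10.3 = 238.7; deviate to 0 → 261. IC fails (238.7 < 261).
1 of 2 constraints hold, so this profile is not an equilibrium.

1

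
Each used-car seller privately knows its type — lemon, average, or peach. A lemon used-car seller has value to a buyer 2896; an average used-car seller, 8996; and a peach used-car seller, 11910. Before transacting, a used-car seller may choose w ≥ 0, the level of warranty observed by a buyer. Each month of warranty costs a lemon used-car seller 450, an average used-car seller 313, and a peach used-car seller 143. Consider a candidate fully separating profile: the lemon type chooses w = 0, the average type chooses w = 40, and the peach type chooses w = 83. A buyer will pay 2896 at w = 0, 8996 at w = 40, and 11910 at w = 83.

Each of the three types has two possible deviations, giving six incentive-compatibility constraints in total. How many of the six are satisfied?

3

Average (own payoff 8996 − 313×40 = -3524): to w=0 gives 2896 → profitable ✗; to w=83 gives 11910 − 313×83 = -14069 → no gain ✓.
Lemon (own payoff 2896): to w=40 gives 8996 − 450×40 = -9004 → no gain ✓; to w=83 gives 11910 − 450×83 = -25440 → no gain ✓.
Peach (own payoff 11910 − 143×83 = 41): to w=0 gives 2896 → profitable ✗; to w=40 gives 8996 − 143×40 = 3276 → profitable ✗.
3 of the 6 constraints hold; not an equilibrium.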